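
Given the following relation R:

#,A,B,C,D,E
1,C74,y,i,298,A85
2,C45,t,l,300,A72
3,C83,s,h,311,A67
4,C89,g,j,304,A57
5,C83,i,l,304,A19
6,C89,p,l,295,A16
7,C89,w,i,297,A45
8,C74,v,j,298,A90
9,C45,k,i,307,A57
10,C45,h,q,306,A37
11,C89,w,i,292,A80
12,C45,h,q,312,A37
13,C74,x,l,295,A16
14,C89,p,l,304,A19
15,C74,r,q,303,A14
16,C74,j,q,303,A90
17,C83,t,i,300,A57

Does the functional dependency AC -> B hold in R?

(A=C74, C=i): row 1 → B = y ✓
(A=C45, C=l): row 2 → B = t ✓
(A=C83, C=h): row 3 → B = s ✓
(A=C89, C=j): row 4 → B = g ✓
(A=C83, C=l): row 5 → B = i ✓
(A=C89, C=l): rows 6, 14 → B = p, p ✓
(A=C89, C=i): rows 7, 11 → B = w, w ✓
(A=C74, C=j): row 8 → B = v ✓
(A=C45, C=i): row 9 → B = k ✓
(A=C45, C=q): rows 10, 12 → B = h, h ✓
(A=C74, C=l): row 13 → B = x ✓
(A=C74, C=q): rows 15, 16 → B takes values {r, j} — violation
(A=C83, C=i): row 17 → B = t ✓
Two rows agree on AC but differ on B, so AC -> B does not hold.

No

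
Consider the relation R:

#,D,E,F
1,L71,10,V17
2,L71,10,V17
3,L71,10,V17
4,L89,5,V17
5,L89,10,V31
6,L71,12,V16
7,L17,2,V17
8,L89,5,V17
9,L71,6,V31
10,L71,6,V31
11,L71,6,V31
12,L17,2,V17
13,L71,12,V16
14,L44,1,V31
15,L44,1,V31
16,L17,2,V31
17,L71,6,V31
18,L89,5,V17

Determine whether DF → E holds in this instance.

(D=L71, F=V17): rows 1, 2, 3 → E = 10, 10, 10 ✓
(D=L89, F=V17): rows 4, 8, 18 → E = 5, 5, 5 ✓
(D=L89, F=V31): row 5 → E = 10 ✓
(D=L71, F=V16): rows 6, 13 → E = 12, 12 ✓
(D=L17, F=V17): rows 7, 12 → E = 2, 2 ✓
(D=L71, F=V31): rows 9, 10, 11, 17 → E = 6, 6, 6, 6 ✓
(D=L44, F=V31): rows 14, 15 → E = 1, 1 ✓
(D=L17, F=V31): row 16 → E = 2 ✓
Every DF value is associated with a single E value, so DF → E holds.

Yes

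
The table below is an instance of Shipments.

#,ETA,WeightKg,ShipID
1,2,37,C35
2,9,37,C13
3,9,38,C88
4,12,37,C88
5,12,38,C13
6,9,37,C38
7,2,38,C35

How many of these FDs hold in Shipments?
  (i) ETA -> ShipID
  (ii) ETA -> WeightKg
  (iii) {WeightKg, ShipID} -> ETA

1

(i) ETA -> ShipID: ETA=9: rows 2, 3, 6 → ShipID takes values {C13, C88, C38} — violation; ETA=12: rows 4, 5 → ShipID takes values {C88, C13} — violation — fails.
(ii) ETA -> WeightKg: ETA=2: rows 1, 7 → WeightKg takes values {37, 38} — violation; ETA=9: rows 2, 3, 6 → WeightKg takes values {37, 38} — violation; ETA=12: rows 4, 5 → WeightKg takes values {37, 38} — violation — fails.
(iii) {WeightKg, ShipID} -> ETA: every LHS value maps to a single RHS value — holds.
1 of the 3 dependencies holds.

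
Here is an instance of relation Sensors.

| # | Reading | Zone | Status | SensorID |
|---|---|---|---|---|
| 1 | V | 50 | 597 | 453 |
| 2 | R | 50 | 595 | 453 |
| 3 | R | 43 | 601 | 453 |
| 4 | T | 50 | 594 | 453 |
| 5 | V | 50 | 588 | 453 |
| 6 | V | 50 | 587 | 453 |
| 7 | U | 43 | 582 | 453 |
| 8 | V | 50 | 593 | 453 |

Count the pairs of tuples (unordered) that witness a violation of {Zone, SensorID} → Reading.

10

(Zone=50, SensorID=453): violating pairs (1,2), (1,4), (2,4), (2,5), (2,6), (2,8), (4,5), (4,6), (4,8) — 9 pairs.
(Zone=43, SensorID=453): violating pairs (3,7) — 1 pair.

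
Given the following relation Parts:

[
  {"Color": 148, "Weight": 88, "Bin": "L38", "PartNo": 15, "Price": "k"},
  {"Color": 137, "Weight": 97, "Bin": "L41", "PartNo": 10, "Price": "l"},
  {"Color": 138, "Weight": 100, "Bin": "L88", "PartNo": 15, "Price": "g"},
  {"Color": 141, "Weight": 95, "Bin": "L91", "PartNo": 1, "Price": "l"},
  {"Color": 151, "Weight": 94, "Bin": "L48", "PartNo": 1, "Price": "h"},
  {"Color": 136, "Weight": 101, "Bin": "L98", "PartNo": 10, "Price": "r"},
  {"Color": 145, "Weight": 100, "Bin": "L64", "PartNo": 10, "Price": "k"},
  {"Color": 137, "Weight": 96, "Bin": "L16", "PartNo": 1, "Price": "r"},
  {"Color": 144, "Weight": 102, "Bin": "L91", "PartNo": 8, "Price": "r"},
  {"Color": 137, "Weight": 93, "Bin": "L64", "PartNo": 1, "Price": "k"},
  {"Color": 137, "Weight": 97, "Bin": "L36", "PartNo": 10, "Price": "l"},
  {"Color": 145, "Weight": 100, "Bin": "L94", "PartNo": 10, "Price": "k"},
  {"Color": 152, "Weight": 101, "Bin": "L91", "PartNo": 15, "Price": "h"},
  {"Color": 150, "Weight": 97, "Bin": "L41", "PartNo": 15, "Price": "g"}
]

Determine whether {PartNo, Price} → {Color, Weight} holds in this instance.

No

(PartNo=15, Price=k): 1 row → {Color,Weight} = (148, 88) ✓
(PartNo=10, Price=l): 2 rows → {Color,Weight} = (137, 97), (137, 97) ✓
(PartNo=15, Price=g): 2 rows → {Color,Weight} takes values {(138, 100), (150, 97)} — violation
(PartNo=1, Price=l): 1 row → {Color,Weight} = (141, 95) ✓
(PartNo=1, Price=h): 1 row → {Color,Weight} = (151, 94) ✓
(PartNo=10, Price=r): 1 row → {Color,Weight} = (136, 101) ✓
(PartNo=10, Price=k): 2 rows → {Color,Weight} = (145, 100), (145, 100) ✓
(PartNo=1, Price=r): 1 row → {Color,Weight} = (137, 96) ✓
(PartNo=8, Price=r): 1 row → {Color,Weight} = (144, 102) ✓
(PartNo=1, Price=k): 1 row → {Color,Weight} = (137, 93) ✓
(PartNo=15, Price=h): 1 row → {Color,Weight} = (152, 101) ✓
Two rows agree on {PartNo, Price} but differ on {Color, Weight}, so {PartNo, Price} → {Color, Weight} does not hold.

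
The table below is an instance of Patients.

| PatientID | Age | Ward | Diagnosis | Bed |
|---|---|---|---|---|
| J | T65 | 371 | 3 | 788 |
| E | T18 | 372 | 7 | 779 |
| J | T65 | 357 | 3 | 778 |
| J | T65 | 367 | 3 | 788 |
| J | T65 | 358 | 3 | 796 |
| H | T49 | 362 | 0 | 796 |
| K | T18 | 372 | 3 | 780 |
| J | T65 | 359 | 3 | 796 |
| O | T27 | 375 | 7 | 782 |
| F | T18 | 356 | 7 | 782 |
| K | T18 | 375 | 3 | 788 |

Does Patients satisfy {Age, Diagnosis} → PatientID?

No

(Age=T65, Diagnosis=3): 5 rows → PatientID = J, J, J, J, J ✓
(Age=T18, Diagnosis=7): 2 rows → PatientID takes values {E, F} — violation
(Age=T49, Diagnosis=0): 1 row → PatientID = H ✓
(Age=T18, Diagnosis=3): 2 rows → PatientID = K, K ✓
(Age=T27, Diagnosis=7): 1 row → PatientID = O ✓
Two rows agree on {Age, Diagnosis} but differ on PatientID, so {Age, Diagnosis} → PatientID does not hold.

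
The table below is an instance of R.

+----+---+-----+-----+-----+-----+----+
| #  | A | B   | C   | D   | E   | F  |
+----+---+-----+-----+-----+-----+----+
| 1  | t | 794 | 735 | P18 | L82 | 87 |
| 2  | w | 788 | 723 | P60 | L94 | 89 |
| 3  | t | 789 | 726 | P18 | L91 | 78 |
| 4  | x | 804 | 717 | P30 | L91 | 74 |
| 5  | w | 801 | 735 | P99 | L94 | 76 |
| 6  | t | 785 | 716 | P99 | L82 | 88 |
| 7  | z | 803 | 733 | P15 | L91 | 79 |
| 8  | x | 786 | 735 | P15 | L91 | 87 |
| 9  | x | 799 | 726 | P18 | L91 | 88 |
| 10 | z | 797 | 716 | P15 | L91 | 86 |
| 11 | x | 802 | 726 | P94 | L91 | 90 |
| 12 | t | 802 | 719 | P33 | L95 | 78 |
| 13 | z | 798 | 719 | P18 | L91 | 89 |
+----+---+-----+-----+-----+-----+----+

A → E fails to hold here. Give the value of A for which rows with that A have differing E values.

A=t: rows 1, 3, 6, 12 → E takes values {L82, L91, L95} — violation
A=w: rows 2, 5 → E = L94, L94 ✓
A=x: rows 4, 8, 9, 11 → E = L91, L91, L91, L91 ✓
A=z: rows 7, 10, 13 → E = L91, L91, L91 ✓
The only A value with inconsistent E is A=t.

t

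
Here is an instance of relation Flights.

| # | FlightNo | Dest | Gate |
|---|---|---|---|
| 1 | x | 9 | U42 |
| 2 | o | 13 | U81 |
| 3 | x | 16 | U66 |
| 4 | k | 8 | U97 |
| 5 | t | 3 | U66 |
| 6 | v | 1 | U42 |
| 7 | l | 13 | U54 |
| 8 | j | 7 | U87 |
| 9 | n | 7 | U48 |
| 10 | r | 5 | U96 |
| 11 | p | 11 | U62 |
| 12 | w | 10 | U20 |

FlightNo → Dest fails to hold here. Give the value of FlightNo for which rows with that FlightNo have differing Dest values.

FlightNo=x: rows 1, 3 → Dest takes values {9, 16} — violation
FlightNo=o: row 2 → Dest = 13 ✓
FlightNo=k: row 4 → Dest = 8 ✓
FlightNo=t: row 5 → Dest = 3 ✓
FlightNo=v: row 6 → Dest = 1 ✓
FlightNo=l: row 7 → Dest = 13 ✓
FlightNo=j: row 8 → Dest = 7 ✓
FlightNo=n: row 9 → Dest = 7 ✓
FlightNo=r: row 10 → Dest = 5 ✓
FlightNo=p: row 11 → Dest = 11 ✓
FlightNo=w: row 12 → Dest = 10 ✓
The only FlightNo value with inconsistent Dest is FlightNo=x.

x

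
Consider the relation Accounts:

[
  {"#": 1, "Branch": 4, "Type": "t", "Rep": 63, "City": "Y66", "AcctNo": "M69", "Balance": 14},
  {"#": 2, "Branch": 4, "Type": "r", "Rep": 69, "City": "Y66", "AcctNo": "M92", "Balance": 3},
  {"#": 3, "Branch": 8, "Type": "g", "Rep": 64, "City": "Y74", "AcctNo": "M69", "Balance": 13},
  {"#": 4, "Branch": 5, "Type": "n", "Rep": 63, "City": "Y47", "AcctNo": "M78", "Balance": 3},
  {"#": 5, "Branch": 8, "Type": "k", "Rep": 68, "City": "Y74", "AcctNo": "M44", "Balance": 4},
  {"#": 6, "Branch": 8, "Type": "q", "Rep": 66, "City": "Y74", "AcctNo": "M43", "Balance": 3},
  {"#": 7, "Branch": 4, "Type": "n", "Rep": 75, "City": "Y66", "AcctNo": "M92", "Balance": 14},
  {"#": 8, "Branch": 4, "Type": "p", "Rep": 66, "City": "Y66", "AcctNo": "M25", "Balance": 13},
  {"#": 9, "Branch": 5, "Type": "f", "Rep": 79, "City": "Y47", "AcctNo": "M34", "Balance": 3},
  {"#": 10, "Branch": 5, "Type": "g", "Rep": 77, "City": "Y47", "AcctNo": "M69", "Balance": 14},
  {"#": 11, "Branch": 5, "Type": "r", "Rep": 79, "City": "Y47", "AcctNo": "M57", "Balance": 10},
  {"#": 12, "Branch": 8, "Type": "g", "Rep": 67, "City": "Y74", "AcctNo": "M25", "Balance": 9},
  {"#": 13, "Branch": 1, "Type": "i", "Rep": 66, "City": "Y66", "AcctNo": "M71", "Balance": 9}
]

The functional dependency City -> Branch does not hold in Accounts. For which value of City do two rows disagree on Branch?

City=Y66: rows 1, 2, 7, 8, 13 → Branch takes values {4, 1} — violation
City=Y74: rows 3, 5, 6, 12 → Branch = 8, 8, 8, 8 ✓
City=Y47: rows 4, 9, 10, 11 → Branch = 5, 5, 5, 5 ✓
The only City value with inconsistent Branch is City=Y66.

Y66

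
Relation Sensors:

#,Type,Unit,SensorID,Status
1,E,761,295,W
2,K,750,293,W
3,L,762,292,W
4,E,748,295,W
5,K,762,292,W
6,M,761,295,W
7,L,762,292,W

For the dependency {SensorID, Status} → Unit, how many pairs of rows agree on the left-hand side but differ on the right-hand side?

2

(SensorID=295, Status=W): violating pairs (1,4), (4,6) — 2 pairs.
(SensorID=292, Status=W): all 3 rows agree on Unit — 0 pairs.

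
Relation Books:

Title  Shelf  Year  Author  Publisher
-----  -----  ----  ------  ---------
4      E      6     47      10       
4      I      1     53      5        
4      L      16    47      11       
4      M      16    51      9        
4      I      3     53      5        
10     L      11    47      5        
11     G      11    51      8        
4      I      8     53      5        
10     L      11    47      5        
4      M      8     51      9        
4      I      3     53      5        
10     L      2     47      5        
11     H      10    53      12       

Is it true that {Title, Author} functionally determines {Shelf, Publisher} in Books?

No

(Title=4, Author=47): 2 rows → {Shelf,Publisher} takes values {(E, 10), (L, 11)} — violation
(Title=4, Author=53): 4 rows → {Shelf,Publisher} = (I, 5), (I, 5), (I, 5), (I, 5) ✓
(Title=4, Author=51): 2 rows → {Shelf,Publisher} = (M, 9), (M, 9) ✓
(Title=10, Author=47): 3 rows → {Shelf,Publisher} = (L, 5), (L, 5), (L, 5) ✓
(Title=11, Author=51): 1 row → {Shelf,Publisher} = (G, 8) ✓
(Title=11, Author=53): 1 row → {Shelf,Publisher} = (H, 12) ✓
Two rows agree on {Title, Author} but differ on {Shelf, Publisher}, so {Title, Author} → {Shelf, Publisher} does not hold.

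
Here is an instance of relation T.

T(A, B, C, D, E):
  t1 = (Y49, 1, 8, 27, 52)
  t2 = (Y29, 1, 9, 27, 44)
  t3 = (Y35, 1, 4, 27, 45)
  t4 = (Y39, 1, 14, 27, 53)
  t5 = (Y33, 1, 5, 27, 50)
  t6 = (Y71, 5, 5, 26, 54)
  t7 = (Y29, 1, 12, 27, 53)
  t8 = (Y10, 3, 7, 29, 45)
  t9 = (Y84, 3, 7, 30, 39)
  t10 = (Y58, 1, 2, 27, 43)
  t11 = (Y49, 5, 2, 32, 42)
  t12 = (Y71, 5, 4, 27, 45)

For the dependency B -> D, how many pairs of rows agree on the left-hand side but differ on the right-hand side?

4

B=1: all 7 rows agree on D — 0 pairs.
B=5: violating pairs (6,11), (6,12), (11,12) — 3 pairs.
B=3: violating pairs (8,9) — 1 pair.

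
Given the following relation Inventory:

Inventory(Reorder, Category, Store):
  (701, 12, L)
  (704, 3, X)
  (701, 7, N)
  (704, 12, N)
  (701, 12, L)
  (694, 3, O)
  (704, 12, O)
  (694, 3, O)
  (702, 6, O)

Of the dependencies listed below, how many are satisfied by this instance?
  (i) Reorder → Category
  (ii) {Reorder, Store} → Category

1

(i) Reorder → Category: Reorder=701: 3 rows → Category takes values {12, 7} — violation; Reorder=704: 3 rows → Category takes values {3, 12} — violation — fails.
(ii) {Reorder, Store} → Category: every LHS value maps to a single RHS value — holds.
1 of the 2 dependencies holds.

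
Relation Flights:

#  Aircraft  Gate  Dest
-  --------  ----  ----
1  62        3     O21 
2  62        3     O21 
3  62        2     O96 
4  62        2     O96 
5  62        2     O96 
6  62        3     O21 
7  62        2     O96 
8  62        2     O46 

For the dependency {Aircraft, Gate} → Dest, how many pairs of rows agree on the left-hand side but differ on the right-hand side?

4

(Aircraft=62, Gate=3): all 3 rows agree on Dest — 0 pairs.
(Aircraft=62, Gate=2): violating pairs (3,8), (4,8), (5,8), (7,8) — 4 pairs.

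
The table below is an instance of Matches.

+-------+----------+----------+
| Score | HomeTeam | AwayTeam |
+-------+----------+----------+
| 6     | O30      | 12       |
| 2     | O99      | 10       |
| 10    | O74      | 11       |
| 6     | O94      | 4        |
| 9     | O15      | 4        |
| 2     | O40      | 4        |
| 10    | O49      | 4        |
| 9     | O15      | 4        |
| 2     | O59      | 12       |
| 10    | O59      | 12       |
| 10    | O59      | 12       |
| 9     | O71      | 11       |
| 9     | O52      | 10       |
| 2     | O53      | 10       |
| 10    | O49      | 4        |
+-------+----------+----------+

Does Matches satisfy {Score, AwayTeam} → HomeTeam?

No

(Score=6, AwayTeam=12): 1 row → HomeTeam = O30 ✓
(Score=2, AwayTeam=10): 2 rows → HomeTeam takes values {O99, O53} — violation
(Score=10, AwayTeam=11): 1 row → HomeTeam = O74 ✓
(Score=6, AwayTeam=4): 1 row → HomeTeam = O94 ✓
(Score=9, AwayTeam=4): 2 rows → HomeTeam = O15, O15 ✓
(Score=2, AwayTeam=4): 1 row → HomeTeam = O40 ✓
(Score=10, AwayTeam=4): 2 rows → HomeTeam = O49, O49 ✓
(Score=2, AwayTeam=12): 1 row → HomeTeam = O59 ✓
(Score=10, AwayTeam=12): 2 rows → HomeTeam = O59, O59 ✓
(Score=9, AwayTeam=11): 1 row → HomeTeam = O71 ✓
(Score=9, AwayTeam=10): 1 row → HomeTeam = O52 ✓
Two rows agree on {Score, AwayTeam} but differ on HomeTeam, so {Score, AwayTeam} → HomeTeam does not hold.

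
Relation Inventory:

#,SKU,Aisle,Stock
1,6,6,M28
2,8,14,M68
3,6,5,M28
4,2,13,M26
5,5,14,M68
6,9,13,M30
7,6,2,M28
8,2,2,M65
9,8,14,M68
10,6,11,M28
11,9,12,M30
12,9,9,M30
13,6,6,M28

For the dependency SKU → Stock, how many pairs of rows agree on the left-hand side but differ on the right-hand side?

SKU=6: all 5 rows agree on Stock — 0 pairs.
SKU=8: all 2 rows agree on Stock — 0 pairs.
SKU=2: violating pairs (4,8) — 1 pair.
SKU=9: all 3 rows agree on Stock — 0 pairs.

1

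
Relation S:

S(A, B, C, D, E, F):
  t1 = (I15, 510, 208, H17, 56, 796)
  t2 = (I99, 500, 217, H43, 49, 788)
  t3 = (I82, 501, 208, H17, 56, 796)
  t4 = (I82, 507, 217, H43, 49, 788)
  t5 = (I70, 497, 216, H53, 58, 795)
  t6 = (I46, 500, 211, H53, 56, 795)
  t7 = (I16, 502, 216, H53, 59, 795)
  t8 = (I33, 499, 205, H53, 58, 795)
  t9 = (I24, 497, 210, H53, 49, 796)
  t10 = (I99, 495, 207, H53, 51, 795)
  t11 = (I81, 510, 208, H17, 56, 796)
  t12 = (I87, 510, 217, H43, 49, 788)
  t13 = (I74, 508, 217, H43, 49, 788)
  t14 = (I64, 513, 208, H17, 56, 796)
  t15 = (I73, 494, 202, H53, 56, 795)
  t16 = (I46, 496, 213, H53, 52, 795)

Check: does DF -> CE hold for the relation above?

(D=H17, F=796): rows 1, 3, 11, 14 → {C,E} = (208, 56), (208, 56), (208, 56), (208, 56) ✓
(D=H43, F=788): rows 2, 4, 12, 13 → {C,E} = (217, 49), (217, 49), (217, 49), (217, 49) ✓
(D=H53, F=795): rows 5, 6, 7, 8, 10, 15, 16 → {C,E} takes values {(216, 58), (211, 56), (216, 59), (205, 58), (207, 51), (202, 56), (213, 52)} — violation
(D=H53, F=796): row 9 → {C,E} = (210, 49) ✓
Two rows agree on DF but differ on CE, so DF -> CE does not hold.

No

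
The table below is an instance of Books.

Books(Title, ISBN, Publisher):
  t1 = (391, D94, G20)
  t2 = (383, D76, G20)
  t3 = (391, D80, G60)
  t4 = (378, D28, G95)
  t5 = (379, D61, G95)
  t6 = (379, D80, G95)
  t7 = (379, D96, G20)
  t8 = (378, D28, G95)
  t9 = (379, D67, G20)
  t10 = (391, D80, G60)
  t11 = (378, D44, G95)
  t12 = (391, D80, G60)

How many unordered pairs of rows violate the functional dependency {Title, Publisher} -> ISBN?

(Title=391, Publisher=G60): all 3 rows agree on ISBN — 0 pairs.
(Title=378, Publisher=G95): violating pairs (4,11), (8,11) — 2 pairs.
(Title=379, Publisher=G95): violating pairs (5,6) — 1 pair.
(Title=379, Publisher=G20): violating pairs (7,9) — 1 pair.

4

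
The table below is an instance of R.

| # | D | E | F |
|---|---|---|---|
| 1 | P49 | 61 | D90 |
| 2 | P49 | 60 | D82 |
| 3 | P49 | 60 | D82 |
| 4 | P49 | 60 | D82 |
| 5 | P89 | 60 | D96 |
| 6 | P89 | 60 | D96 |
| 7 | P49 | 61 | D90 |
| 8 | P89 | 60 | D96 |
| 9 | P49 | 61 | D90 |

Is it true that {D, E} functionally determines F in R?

Yes

(D=P49, E=61): rows 1, 7, 9 → F = D90, D90, D90 ✓
(D=P49, E=60): rows 2, 3, 4 → F = D82, D82, D82 ✓
(D=P89, E=60): rows 5, 6, 8 → F = D96, D96, D96 ✓
Every {D, E} value is associated with a single F value, so {D, E} → F holds.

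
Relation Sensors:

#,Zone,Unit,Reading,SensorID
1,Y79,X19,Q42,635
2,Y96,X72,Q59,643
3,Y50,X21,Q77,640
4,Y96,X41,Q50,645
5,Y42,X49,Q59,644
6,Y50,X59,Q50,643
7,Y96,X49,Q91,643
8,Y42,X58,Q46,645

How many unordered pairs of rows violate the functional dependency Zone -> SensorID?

4

Zone=Y96: violating pairs (2,4), (4,7) — 2 pairs.
Zone=Y50: violating pairs (3,6) — 1 pair.
Zone=Y42: violating pairs (5,8) — 1 pair.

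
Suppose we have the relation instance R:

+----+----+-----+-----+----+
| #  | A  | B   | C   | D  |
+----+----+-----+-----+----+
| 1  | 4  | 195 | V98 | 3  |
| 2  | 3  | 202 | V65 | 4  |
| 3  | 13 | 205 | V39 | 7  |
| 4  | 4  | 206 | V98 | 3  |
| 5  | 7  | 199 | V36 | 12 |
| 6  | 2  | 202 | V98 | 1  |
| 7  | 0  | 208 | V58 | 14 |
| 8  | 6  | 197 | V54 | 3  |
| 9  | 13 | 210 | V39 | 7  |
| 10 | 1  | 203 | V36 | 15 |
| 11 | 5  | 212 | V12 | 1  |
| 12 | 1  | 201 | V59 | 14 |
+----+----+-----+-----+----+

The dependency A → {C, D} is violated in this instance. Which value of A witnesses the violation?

1

A=4: rows 1, 4 → {C,D} = (V98, 3), (V98, 3) ✓
A=3: row 2 → {C,D} = (V65, 4) ✓
A=13: rows 3, 9 → {C,D} = (V39, 7), (V39, 7) ✓
A=7: row 5 → {C,D} = (V36, 12) ✓
A=2: row 6 → {C,D} = (V98, 1) ✓
A=0: row 7 → {C,D} = (V58, 14) ✓
A=6: row 8 → {C,D} = (V54, 3) ✓
A=1: rows 10, 12 → {C,D} takes values {(V36, 15), (V59, 14)} — violation
A=5: row 11 → {C,D} = (V12, 1) ✓
The only A value with inconsistent RHS is A=1.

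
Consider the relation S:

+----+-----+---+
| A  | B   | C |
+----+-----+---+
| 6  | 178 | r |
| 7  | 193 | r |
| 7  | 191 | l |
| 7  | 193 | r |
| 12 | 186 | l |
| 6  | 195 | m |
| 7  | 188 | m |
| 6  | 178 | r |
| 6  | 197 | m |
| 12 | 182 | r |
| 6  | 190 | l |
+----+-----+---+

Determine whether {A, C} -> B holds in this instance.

No

(A=6, C=r): 2 rows → B = 178, 178 ✓
(A=7, C=r): 2 rows → B = 193, 193 ✓
(A=7, C=l): 1 row → B = 191 ✓
(A=12, C=l): 1 row → B = 186 ✓
(A=6, C=m): 2 rows → B takes values {195, 197} — violation
(A=7, C=m): 1 row → B = 188 ✓
(A=12, C=r): 1 row → B = 182 ✓
(A=6, C=l): 1 row → B = 190 ✓
Two rows agree on {A, C} but differ on B, so {A, C} -> B does not hold.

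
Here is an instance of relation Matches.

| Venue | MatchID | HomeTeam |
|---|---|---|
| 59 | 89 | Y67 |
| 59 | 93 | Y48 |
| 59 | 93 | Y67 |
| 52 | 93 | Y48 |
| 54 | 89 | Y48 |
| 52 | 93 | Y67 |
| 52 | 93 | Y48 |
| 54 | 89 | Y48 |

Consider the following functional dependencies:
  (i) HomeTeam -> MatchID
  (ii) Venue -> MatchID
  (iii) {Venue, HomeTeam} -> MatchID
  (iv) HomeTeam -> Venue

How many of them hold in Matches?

0

(i) HomeTeam -> MatchID: HomeTeam=Y67: 3 rows → MatchID takes values {89, 93} — violation; HomeTeam=Y48: 5 rows → MatchID takes values {93, 89} — violation — fails.
(ii) Venue -> MatchID: Venue=59: 3 rows → MatchID takes values {89, 93} — violation — fails.
(iii) {Venue, HomeTeam} -> MatchID: (Venue=59, HomeTeam=Y67): 2 rows → MatchID takes values {89, 93} — violation — fails.
(iv) HomeTeam -> Venue: HomeTeam=Y67: 3 rows → Venue takes values {59, 52} — violation; HomeTeam=Y48: 5 rows → Venue takes values {59, 52, 54} — violation — fails.
None of the 4 dependencies hold.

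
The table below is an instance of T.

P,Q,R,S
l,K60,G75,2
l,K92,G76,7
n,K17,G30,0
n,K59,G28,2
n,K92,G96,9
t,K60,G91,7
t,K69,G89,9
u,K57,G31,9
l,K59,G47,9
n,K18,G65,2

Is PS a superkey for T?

Two distinct rows share (P=n, S=2), so PS does not determine every attribute — not a superkey.

No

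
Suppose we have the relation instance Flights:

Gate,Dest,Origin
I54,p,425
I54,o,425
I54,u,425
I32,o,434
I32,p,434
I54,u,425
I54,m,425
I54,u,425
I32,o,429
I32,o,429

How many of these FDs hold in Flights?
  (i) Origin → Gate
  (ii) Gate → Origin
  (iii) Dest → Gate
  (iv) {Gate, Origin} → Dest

1

(i) Origin → Gate: every LHS value maps to a single RHS value — holds.
(ii) Gate → Origin: Gate=I32: 4 rows → Origin takes values {434, 429} — violation — fails.
(iii) Dest → Gate: Dest=p: 2 rows → Gate takes values {I54, I32} — violation; Dest=o: 4 rows → Gate takes values {I54, I32} — violation — fails.
(iv) {Gate, Origin} → Dest: (Gate=I54, Origin=425): 6 rows → Dest takes values {p, o, u, m} — violation; (Gate=I32, Origin=434): 2 rows → Dest takes values {o, p} — violation — fails.
1 of the 4 dependencies holds.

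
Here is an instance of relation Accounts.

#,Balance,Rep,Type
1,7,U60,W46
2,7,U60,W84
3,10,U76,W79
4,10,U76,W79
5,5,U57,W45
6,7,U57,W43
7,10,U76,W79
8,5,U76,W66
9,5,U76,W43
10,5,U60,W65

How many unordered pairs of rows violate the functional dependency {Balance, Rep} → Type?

2

(Balance=7, Rep=U60): violating pairs (1,2) — 1 pair.
(Balance=10, Rep=U76): all 3 rows agree on Type — 0 pairs.
(Balance=5, Rep=U76): violating pairs (8,9) — 1 pair.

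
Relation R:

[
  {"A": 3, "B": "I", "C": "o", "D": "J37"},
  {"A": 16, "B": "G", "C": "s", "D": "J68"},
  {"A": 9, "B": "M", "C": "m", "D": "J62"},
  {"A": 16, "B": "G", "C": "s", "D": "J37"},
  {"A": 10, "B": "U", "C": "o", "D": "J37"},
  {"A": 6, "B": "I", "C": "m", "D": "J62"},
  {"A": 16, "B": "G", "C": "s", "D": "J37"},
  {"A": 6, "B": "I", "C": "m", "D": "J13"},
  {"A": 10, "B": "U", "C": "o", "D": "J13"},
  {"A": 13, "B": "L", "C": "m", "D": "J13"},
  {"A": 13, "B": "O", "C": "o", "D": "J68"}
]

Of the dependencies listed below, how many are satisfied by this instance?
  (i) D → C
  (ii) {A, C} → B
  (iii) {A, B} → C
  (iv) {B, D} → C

(i) D → C: D=J37: 4 rows → C takes values {o, s} — violation; D=J68: 2 rows → C takes values {s, o} — violation; D=J13: 3 rows → C takes values {m, o} — violation — fails.
(ii) {A, C} → B: every LHS value maps to a single RHS value — holds.
(iii) {A, B} → C: every LHS value maps to a single RHS value — holds.
(iv) {B, D} → C: every LHS value maps to a single RHS value — holds.
3 of the 4 dependencies hold.

3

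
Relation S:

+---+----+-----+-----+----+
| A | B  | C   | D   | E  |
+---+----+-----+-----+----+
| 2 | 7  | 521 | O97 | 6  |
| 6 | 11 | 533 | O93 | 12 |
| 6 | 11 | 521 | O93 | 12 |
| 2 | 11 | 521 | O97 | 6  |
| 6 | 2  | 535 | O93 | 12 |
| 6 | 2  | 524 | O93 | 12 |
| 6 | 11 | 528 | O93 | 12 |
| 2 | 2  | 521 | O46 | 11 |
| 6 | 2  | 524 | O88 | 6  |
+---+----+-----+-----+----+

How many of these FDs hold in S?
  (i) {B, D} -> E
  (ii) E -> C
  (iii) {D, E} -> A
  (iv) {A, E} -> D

(i) {B, D} -> E: every LHS value maps to a single RHS value — holds.
(ii) E -> C: E=6: 3 rows → C takes values {521, 524} — violation; E=12: 5 rows → C takes values {533, 521, 535, 524, 528} — violation — fails.
(iii) {D, E} -> A: every LHS value maps to a single RHS value — holds.
(iv) {A, E} -> D: every LHS value maps to a single RHS value — holds.
3 of the 4 dependencies hold.

3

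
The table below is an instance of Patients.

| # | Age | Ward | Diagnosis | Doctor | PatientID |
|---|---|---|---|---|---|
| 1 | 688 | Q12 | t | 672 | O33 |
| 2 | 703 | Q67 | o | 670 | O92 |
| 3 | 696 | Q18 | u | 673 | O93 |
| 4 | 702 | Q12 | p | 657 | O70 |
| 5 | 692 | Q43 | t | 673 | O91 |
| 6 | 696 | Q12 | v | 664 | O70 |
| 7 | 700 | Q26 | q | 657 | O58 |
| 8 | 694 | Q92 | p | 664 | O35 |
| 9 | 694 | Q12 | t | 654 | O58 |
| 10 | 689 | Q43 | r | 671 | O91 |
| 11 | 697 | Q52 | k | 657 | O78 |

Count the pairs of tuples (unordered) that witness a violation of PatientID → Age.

PatientID=O70: violating pairs (4,6) — 1 pair.
PatientID=O91: violating pairs (5,10) — 1 pair.
PatientID=O58: violating pairs (7,9) — 1 pair.

3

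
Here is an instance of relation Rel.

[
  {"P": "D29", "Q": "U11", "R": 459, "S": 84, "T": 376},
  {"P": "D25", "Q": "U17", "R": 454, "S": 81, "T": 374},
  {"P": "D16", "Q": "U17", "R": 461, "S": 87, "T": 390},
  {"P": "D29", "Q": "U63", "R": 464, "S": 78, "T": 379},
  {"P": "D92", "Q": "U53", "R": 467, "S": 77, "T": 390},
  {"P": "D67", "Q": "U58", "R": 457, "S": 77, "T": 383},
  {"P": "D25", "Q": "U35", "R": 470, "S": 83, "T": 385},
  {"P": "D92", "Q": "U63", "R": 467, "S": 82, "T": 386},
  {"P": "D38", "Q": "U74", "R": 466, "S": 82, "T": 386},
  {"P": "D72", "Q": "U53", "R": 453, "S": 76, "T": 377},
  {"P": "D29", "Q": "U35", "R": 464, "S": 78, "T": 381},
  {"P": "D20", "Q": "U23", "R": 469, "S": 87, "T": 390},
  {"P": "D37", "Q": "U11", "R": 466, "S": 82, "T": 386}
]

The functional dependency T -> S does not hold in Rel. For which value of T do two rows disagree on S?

390

T=376: 1 row → S = 84 ✓
T=374: 1 row → S = 81 ✓
T=390: 3 rows → S takes values {87, 77} — violation
T=379: 1 row → S = 78 ✓
T=383: 1 row → S = 77 ✓
T=385: 1 row → S = 83 ✓
T=386: 3 rows → S = 82, 82, 82 ✓
T=377: 1 row → S = 76 ✓
T=381: 1 row → S = 78 ✓
The only T value with inconsistent S is T=390.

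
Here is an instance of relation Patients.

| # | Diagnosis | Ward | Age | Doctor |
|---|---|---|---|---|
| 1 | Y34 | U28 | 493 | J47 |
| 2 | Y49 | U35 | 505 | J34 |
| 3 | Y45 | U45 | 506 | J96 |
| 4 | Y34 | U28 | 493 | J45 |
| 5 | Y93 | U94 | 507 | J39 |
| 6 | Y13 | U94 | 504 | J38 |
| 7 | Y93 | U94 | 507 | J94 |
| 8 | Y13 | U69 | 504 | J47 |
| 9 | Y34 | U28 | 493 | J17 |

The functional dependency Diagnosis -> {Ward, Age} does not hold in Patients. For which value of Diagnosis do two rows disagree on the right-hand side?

Diagnosis=Y34: rows 1, 4, 9 → {Ward,Age} = (U28, 493), (U28, 493), (U28, 493) ✓
Diagnosis=Y49: row 2 → {Ward,Age} = (U35, 505) ✓
Diagnosis=Y45: row 3 → {Ward,Age} = (U45, 506) ✓
Diagnosis=Y93: rows 5, 7 → {Ward,Age} = (U94, 507), (U94, 507) ✓
Diagnosis=Y13: rows 6, 8 → {Ward,Age} takes values {(U94, 504), (U69, 504)} — violation
The only Diagnosis value with inconsistent RHS is Diagnosis=Y13.

Y13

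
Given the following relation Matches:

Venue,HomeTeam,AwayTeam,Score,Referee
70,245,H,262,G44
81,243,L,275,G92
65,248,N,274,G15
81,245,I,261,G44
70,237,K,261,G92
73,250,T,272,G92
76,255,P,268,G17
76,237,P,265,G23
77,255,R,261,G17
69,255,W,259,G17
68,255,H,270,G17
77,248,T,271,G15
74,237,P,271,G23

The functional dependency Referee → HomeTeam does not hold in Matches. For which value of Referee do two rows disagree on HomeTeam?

G92

Referee=G44: 2 rows → HomeTeam = 245, 245 ✓
Referee=G92: 3 rows → HomeTeam takes values {243, 237, 250} — violation
Referee=G15: 2 rows → HomeTeam = 248, 248 ✓
Referee=G17: 4 rows → HomeTeam = 255, 255, 255, 255 ✓
Referee=G23: 2 rows → HomeTeam = 237, 237 ✓
The only Referee value with inconsistent HomeTeam is Referee=G92.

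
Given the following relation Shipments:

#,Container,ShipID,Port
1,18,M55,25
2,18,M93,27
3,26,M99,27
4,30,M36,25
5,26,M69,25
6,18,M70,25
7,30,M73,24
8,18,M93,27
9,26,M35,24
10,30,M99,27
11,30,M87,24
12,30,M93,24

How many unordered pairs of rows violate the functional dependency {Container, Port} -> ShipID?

(Container=18, Port=25): violating pairs (1,6) — 1 pair.
(Container=18, Port=27): all 2 rows agree on ShipID — 0 pairs.
(Container=30, Port=24): violating pairs (7,11), (7,12), (11,12) — 3 pairs.

4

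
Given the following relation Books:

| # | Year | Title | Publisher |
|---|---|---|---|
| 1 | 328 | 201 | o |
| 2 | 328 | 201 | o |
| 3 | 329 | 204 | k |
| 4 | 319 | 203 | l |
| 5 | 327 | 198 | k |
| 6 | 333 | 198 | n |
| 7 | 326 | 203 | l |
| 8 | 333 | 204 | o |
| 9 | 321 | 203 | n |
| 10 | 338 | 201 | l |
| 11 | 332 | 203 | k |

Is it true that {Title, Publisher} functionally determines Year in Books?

(Title=201, Publisher=o): rows 1, 2 → Year = 328, 328 ✓
(Title=204, Publisher=k): row 3 → Year = 329 ✓
(Title=203, Publisher=l): rows 4, 7 → Year takes values {319, 326} — violation
(Title=198, Publisher=k): row 5 → Year = 327 ✓
(Title=198, Publisher=n): row 6 → Year = 333 ✓
(Title=204, Publisher=o): row 8 → Year = 333 ✓
(Title=203, Publisher=n): row 9 → Year = 321 ✓
(Title=201, Publisher=l): row 10 → Year = 338 ✓
(Title=203, Publisher=k): row 11 → Year = 332 ✓
Two rows agree on {Title, Publisher} but differ on Year, so {Title, Publisher} -> Year does not hold.

No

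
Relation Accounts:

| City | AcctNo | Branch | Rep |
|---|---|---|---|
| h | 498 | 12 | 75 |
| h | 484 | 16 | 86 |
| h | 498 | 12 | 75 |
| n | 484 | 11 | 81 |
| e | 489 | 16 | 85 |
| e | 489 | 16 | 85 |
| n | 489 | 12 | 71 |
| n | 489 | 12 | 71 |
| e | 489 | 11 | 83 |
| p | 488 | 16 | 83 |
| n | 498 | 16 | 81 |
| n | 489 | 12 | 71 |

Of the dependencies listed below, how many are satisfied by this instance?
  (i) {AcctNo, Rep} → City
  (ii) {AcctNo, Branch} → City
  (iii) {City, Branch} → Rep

(i) {AcctNo, Rep} → City: every LHS value maps to a single RHS value — holds.
(ii) {AcctNo, Branch} → City: every LHS value maps to a single RHS value — holds.
(iii) {City, Branch} → Rep: every LHS value maps to a single RHS value — holds.
3 of the 3 dependencies hold.

3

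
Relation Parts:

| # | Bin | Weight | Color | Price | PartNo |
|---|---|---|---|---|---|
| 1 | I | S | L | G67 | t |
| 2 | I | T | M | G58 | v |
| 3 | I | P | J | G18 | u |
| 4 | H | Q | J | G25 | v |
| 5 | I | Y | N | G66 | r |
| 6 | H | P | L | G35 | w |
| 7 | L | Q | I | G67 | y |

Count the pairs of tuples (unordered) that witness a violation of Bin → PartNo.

Bin=I: violating pairs (1,2), (1,3), (1,5), (2,3), (2,5), (3,5) — 6 pairs.
Bin=H: violating pairs (4,6) — 1 pair.

7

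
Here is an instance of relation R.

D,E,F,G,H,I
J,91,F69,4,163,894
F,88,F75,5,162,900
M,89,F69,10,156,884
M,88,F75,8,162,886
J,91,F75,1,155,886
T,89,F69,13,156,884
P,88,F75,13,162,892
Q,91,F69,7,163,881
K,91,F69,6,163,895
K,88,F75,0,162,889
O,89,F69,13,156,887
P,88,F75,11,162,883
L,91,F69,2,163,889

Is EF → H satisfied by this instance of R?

Yes

(E=91, F=F69): 4 rows → H = 163, 163, 163, 163 ✓
(E=88, F=F75): 5 rows → H = 162, 162, 162, 162, 162 ✓
(E=89, F=F69): 3 rows → H = 156, 156, 156 ✓
(E=91, F=F75): 1 row → H = 155 ✓
Every EF value is associated with a single H value, so EF → H holds.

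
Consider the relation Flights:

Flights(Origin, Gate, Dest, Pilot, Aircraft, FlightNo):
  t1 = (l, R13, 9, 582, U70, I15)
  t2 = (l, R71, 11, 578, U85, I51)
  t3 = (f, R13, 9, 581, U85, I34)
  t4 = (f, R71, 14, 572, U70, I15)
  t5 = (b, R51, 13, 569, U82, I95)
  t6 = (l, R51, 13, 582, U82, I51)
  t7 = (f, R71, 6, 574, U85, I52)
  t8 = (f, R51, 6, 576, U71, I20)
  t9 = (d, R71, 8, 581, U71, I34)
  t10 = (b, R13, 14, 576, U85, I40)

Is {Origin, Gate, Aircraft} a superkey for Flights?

All 10 rows have distinct {Origin, Gate, Aircraft} values, so {Origin, Gate, Aircraft} → (all attributes) holds and {Origin, Gate, Aircraft} is a superkey.

Yes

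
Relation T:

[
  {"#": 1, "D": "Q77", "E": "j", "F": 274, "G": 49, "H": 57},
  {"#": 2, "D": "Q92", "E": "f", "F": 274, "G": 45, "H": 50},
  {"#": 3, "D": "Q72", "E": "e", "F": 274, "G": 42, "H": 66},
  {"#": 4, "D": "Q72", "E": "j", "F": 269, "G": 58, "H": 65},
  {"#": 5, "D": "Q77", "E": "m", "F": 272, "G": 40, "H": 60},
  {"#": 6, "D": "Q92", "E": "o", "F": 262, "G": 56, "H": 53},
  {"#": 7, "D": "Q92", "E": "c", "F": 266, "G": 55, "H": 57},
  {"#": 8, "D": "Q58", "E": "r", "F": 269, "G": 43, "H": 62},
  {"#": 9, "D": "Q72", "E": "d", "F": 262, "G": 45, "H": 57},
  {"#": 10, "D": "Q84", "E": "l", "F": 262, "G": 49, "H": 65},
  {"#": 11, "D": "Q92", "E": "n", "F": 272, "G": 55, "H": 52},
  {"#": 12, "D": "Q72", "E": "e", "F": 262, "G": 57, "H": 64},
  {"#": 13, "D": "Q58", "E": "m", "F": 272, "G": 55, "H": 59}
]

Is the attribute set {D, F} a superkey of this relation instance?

Rows 9 and 12 have the same {D, F} value (D=Q72, F=262) but are distinct tuples, so {D, F} does not determine every attribute — not a superkey.

No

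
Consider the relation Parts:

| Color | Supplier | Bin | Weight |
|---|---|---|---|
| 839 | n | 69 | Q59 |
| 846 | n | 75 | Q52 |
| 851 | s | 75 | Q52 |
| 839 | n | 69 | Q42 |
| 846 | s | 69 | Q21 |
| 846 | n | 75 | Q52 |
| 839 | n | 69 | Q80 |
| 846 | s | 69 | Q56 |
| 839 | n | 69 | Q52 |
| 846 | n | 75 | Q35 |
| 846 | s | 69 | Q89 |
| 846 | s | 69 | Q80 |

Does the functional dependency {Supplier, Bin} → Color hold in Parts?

Yes

(Supplier=n, Bin=69): 4 rows → Color = 839, 839, 839, 839 ✓
(Supplier=n, Bin=75): 3 rows → Color = 846, 846, 846 ✓
(Supplier=s, Bin=75): 1 row → Color = 851 ✓
(Supplier=s, Bin=69): 4 rows → Color = 846, 846, 846, 846 ✓
Every {Supplier, Bin} value is associated with a single Color value, so {Supplier, Bin} → Color holds.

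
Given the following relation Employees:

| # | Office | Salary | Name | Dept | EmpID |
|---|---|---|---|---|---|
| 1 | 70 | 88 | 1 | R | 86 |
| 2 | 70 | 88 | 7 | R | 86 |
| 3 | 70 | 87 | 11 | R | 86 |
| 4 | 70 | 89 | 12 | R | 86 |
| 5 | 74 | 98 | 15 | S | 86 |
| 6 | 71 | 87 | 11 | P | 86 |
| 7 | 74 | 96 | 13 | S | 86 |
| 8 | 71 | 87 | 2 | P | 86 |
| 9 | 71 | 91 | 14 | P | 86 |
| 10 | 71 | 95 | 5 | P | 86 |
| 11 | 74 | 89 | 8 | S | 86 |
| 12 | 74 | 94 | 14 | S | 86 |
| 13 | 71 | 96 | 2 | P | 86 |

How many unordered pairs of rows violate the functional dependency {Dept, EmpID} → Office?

0

(Dept=R, EmpID=86): all 4 rows agree on Office — 0 pairs.
(Dept=S, EmpID=86): all 4 rows agree on Office — 0 pairs.
(Dept=P, EmpID=86): all 5 rows agree on Office — 0 pairs.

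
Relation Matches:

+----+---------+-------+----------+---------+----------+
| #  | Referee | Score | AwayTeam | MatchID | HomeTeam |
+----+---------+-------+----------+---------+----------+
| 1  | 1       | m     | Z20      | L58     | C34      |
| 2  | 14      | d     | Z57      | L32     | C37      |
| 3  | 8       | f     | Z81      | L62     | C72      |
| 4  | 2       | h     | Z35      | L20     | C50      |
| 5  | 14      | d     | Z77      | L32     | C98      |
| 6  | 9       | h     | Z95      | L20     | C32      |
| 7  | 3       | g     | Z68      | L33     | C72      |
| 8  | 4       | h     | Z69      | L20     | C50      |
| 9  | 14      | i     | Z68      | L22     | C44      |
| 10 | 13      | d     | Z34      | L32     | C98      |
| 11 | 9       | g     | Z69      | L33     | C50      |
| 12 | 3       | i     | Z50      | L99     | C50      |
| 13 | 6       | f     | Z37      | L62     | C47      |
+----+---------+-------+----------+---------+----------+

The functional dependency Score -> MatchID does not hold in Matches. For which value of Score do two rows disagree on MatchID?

Score=m: row 1 → MatchID = L58 ✓
Score=d: rows 2, 5, 10 → MatchID = L32, L32, L32 ✓
Score=f: rows 3, 13 → MatchID = L62, L62 ✓
Score=h: rows 4, 6, 8 → MatchID = L20, L20, L20 ✓
Score=g: rows 7, 11 → MatchID = L33, L33 ✓
Score=i: rows 9, 12 → MatchID takes values {L22, L99} — violation
The only Score value with inconsistent MatchID is Score=i.

i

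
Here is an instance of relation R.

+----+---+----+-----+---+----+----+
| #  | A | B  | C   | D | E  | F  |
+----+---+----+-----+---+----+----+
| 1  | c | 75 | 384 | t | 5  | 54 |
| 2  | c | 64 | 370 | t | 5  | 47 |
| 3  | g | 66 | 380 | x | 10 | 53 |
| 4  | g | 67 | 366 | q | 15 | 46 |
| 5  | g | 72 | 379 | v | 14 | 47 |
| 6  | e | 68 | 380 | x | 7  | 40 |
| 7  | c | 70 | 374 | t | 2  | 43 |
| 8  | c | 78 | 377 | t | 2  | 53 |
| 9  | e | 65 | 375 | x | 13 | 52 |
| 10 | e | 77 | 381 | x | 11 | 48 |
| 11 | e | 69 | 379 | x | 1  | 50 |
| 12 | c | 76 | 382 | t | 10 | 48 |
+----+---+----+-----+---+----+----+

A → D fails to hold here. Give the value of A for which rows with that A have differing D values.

g

A=c: rows 1, 2, 7, 8, 12 → D = t, t, t, t, t ✓
A=g: rows 3, 4, 5 → D takes values {x, q, v} — violation
A=e: rows 6, 9, 10, 11 → D = x, x, x, x ✓
The only A value with inconsistent D is A=g.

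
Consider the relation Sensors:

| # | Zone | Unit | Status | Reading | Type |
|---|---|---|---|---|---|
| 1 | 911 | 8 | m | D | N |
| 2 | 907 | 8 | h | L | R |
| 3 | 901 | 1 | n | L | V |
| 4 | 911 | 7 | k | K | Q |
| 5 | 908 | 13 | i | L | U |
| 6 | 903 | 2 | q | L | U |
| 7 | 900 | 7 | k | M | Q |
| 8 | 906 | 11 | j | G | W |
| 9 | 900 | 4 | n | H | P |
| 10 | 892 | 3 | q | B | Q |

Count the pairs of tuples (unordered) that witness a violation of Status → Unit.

Status=n: violating pairs (3,9) — 1 pair.
Status=k: all 2 rows agree on Unit — 0 pairs.
Status=q: violating pairs (6,10) — 1 pair.

2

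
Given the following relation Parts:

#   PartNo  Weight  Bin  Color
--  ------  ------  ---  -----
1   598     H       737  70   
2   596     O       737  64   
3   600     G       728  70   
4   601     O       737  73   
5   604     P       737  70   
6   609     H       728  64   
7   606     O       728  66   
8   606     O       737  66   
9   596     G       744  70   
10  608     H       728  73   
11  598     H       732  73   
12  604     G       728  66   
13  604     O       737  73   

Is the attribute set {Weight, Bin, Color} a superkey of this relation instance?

Rows 4 and 13 have the same {Weight, Bin, Color} value (Weight=O, Bin=737, Color=73) but are distinct tuples, so {Weight, Bin, Color} does not determine every attribute — not a superkey.

No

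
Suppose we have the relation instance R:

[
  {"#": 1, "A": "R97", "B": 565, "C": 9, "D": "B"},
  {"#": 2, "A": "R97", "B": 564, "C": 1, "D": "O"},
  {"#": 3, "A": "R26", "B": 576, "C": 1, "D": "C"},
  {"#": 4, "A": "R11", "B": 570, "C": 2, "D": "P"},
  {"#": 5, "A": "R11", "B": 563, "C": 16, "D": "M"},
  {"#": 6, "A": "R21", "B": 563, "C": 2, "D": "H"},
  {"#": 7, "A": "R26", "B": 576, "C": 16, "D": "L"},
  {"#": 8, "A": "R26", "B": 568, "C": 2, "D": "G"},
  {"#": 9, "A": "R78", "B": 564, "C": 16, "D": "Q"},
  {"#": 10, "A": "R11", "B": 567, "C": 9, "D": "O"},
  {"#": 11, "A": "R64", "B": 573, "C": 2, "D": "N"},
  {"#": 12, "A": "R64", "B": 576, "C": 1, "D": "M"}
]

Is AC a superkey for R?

Yes

All 12 rows have distinct AC values, so AC → (all attributes) holds and AC is a superkey.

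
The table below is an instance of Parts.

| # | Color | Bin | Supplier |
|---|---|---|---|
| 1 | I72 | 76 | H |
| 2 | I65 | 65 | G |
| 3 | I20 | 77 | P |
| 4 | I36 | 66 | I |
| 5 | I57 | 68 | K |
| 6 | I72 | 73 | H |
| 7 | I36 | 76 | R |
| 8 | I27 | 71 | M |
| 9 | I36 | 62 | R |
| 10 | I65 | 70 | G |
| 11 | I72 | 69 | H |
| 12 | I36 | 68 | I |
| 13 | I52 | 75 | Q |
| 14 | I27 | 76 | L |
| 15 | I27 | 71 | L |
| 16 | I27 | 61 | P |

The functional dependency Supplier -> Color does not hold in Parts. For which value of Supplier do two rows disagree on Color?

P

Supplier=H: rows 1, 6, 11 → Color = I72, I72, I72 ✓
Supplier=G: rows 2, 10 → Color = I65, I65 ✓
Supplier=P: rows 3, 16 → Color takes values {I20, I27} — violation
Supplier=I: rows 4, 12 → Color = I36, I36 ✓
Supplier=K: row 5 → Color = I57 ✓
Supplier=R: rows 7, 9 → Color = I36, I36 ✓
Supplier=M: row 8 → Color = I27 ✓
Supplier=Q: row 13 → Color = I52 ✓
Supplier=L: rows 14, 15 → Color = I27, I27 ✓
The only Supplier value with inconsistent Color is Supplier=P.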